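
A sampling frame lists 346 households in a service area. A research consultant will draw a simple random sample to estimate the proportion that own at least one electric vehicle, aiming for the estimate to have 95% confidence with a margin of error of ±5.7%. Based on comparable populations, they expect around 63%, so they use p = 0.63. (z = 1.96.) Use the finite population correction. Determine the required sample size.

Unadjusted: n₀ = 1.96² × 0.63 × 0.37 / 0.057² ≈ 275.62, so n₀ = 276.
Finite population correction with N = 346: n = n₀ / (1 + (n₀−1)/N) = 276 / (1 + 275/346) = 276 / 1.7948 ≈ 153.78.
Rounding up, n = 154.

154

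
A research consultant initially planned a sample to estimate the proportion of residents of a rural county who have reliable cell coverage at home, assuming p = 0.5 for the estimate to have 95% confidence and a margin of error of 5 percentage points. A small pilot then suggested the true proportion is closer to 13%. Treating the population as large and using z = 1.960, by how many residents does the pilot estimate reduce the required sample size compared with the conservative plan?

Conservative (p = 0.5): n = 1.960² × 0.25 / 0.050² ≈ 384.16 → 385.
Using p = 0.13: p(1−p) = 0.1131, so n = 1.960² × 0.1131 / 0.050² ≈ 173.79 → 174.
Reduction: 385 − 174 = 211.

211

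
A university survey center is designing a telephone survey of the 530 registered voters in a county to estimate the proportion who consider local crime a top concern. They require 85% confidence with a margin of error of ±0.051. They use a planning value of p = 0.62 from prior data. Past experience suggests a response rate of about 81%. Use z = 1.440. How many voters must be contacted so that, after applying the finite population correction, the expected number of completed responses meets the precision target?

172

Completed interviews needed (unadjusted): n₀ = 1.440² × 0.2356 / 0.051² ≈ 187.83 → 188.
FPC for N = 530: n = 188 / (1 + 187/530) = 188 / 1.3528 ≈ 138.97 → 139.
At an 81% response rate, contacts needed = 139 / 0.81 ≈ 171.60 → 172.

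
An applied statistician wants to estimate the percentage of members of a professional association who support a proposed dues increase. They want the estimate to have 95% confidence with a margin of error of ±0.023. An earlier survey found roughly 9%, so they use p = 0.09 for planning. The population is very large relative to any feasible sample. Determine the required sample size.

595

For 95% confidence, z = 1.96.
With p = 0.09, p(1−p) = 0.0819.
n = z²·p(1−p)/E² = 1.96² × 0.0819 / 0.023² = 3.8416 × 0.0819 / 0.000529 ≈ 594.76.
Rounding up gives n = 595.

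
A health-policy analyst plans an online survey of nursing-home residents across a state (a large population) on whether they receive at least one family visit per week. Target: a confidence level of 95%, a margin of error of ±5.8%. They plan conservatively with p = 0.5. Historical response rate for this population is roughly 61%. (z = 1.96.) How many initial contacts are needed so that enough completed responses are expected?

469

Completed interviews needed: n₀ = 1.96² × 0.2500 / 0.058² ≈ 285.49 → 286.
At a 61% response rate, contacts needed = 286 / 0.61 ≈ 468.85 → 469.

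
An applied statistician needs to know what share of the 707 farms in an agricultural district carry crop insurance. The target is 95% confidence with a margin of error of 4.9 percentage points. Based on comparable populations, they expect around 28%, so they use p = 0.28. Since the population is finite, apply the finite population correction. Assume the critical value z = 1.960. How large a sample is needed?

222

Unadjusted: n₀ = 1.960² × 0.28 × 0.72 / 0.049² ≈ 322.56, so n₀ = 323.
Finite population correction with N = 707: n = n₀ / (1 + (n₀−1)/N) = 323 / (1 + 322/707) = 323 / 1.4554 ≈ 221.93.
Rounding up, n = 222.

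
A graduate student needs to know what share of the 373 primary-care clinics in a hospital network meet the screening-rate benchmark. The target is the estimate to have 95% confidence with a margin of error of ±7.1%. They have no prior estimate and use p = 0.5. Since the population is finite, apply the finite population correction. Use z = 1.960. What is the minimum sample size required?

127

Unadjusted: n₀ = 1.960² × 0.50 × 0.50 / 0.071² ≈ 190.52, so n₀ = 191.
Finite population correction with N = 373: n = n₀ / (1 + (n₀−1)/N) = 191 / (1 + 190/373) = 191 / 1.5094 ≈ 126.54.
Rounding up, n = 127.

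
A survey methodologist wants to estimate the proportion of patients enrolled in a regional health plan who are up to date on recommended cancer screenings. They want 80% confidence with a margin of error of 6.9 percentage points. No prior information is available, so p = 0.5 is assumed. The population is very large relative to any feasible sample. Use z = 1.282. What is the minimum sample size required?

With p = 0.5, p(1−p) = 0.25.
n = z²·p(1−p)/E² = 1.282² × 0.2500 / 0.069² = 1.6435 × 0.2500 / 0.004761 ≈ 86.30.
Rounding up gives n = 87.

87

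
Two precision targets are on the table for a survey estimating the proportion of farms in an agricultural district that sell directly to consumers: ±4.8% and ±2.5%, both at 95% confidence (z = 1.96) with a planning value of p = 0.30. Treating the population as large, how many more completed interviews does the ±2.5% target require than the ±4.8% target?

At ±4.8%: n = 1.96² × 0.2100 / 0.048² ≈ 350.15 → 351.
At ±2.5%: n = 1.96² × 0.2100 / 0.025² ≈ 1290.78 → 1291.
Additional respondents: 1291 − 351 = 940.

940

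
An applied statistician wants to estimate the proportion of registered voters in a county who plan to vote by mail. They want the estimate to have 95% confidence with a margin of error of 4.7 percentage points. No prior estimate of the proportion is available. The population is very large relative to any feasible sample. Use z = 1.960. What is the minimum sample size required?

With no prior estimate, use p = 0.5, giving p(1−p) = 0.25.
n = z²·p(1−p)/E² = 1.960² × 0.2500 / 0.047² = 3.8416 × 0.2500 / 0.002209 ≈ 434.77.
Rounding up gives n = 435.

435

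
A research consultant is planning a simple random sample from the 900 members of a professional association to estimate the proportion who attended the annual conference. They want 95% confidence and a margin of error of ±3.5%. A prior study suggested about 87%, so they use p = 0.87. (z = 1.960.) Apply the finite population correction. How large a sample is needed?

255

Unadjusted: n₀ = 1.960² × 0.87 × 0.13 / 0.035² ≈ 354.68, so n₀ = 355.
Finite population correction with N = 900: n = n₀ / (1 + (n₀−1)/N) = 355 / (1 + 354/900) = 355 / 1.3933 ≈ 254.78.
Rounding up, n = 255.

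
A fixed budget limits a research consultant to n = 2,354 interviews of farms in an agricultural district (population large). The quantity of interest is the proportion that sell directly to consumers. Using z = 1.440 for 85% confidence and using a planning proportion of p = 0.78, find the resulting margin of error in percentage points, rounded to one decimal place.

SE(p̂) = √[p(1−p)/n] = √[0.1716/2354] = 0.00854.
E = z × SE = 1.440 × 0.00854 = 0.01229, or 1.2 percentage points.

1.2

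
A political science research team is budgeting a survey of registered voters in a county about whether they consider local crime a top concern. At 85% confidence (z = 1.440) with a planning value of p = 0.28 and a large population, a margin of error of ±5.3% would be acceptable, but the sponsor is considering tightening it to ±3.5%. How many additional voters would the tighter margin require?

At ±5.3%: n = 1.440² × 0.2016 / 0.053² ≈ 148.82 → 149.
At ±3.5%: n = 1.440² × 0.2016 / 0.035² ≈ 341.26 → 342.
Additional respondents: 342 − 149 = 193.

193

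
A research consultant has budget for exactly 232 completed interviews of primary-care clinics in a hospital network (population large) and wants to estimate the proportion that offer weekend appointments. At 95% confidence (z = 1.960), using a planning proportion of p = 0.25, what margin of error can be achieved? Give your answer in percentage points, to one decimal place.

SE(p̂) = √[p(1−p)/n] = √[0.1875/232] = 0.02843.
E = z × SE = 1.960 × 0.02843 = 0.05572, or 5.6 percentage points.

5.6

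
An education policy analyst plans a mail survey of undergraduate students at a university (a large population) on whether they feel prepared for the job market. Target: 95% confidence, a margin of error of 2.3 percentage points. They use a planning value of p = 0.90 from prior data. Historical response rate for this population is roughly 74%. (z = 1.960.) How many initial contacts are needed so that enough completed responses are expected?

884

Completed interviews needed: n₀ = 1.960² × 0.0900 / 0.023² ≈ 653.58 → 654.
At a 74% response rate, contacts needed = 654 / 0.74 ≈ 883.78 → 884.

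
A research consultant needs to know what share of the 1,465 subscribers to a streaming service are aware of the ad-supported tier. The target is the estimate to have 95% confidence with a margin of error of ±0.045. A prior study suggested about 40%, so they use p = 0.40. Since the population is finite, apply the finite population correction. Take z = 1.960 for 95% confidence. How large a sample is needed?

Unadjusted: n₀ = 1.960² × 0.40 × 0.60 / 0.045² ≈ 455.30, so n₀ = 456.
Finite population correction with N = 1,465: n = n₀ / (1 + (n₀−1)/N) = 456 / (1 + 455/1465) = 456 / 1.3106 ≈ 347.94.
Rounding up, n = 348.

348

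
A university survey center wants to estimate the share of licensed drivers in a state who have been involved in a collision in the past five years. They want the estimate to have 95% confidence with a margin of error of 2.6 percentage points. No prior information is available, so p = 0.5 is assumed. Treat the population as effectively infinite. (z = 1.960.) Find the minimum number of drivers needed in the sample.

With p = 0.5, p(1−p) = 0.25.
n = z²·p(1−p)/E² = 1.960² × 0.2500 / 0.026² = 3.8416 × 0.2500 / 0.000676 ≈ 1420.71.
Rounding up gives n = 1421.

1421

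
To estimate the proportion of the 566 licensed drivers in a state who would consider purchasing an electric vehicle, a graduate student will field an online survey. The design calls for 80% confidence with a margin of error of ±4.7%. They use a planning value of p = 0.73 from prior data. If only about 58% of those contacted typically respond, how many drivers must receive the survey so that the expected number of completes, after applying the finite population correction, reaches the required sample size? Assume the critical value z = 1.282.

Completed interviews needed (unadjusted): n₀ = 1.282² × 0.1971 / 0.047² ≈ 146.64 → 147.
FPC for N = 566: n = 147 / (1 + 146/566) = 147 / 1.2580 ≈ 116.86 → 117.
At a 58% response rate, contacts needed = 117 / 0.58 ≈ 201.72 → 202.

202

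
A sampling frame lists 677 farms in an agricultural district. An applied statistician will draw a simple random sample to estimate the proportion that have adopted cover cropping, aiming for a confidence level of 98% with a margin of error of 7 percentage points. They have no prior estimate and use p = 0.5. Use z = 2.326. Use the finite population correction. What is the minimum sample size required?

Unadjusted: n₀ = 2.326² × 0.50 × 0.50 / 0.070² ≈ 276.03, so n₀ = 277.
Finite population correction with N = 677: n = n₀ / (1 + (n₀−1)/N) = 277 / (1 + 276/677) = 277 / 1.4077 ≈ 196.78.
Rounding up, n = 197.

197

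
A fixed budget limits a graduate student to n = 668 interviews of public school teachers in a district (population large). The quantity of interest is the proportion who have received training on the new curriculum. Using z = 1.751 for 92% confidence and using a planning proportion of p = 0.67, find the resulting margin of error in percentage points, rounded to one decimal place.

3.2

SE(p̂) = √[p(1−p)/n] = √[0.2211/668] = 0.01819.
E = z × SE = 1.751 × 0.01819 = 0.03186, or 3.2 percentage points.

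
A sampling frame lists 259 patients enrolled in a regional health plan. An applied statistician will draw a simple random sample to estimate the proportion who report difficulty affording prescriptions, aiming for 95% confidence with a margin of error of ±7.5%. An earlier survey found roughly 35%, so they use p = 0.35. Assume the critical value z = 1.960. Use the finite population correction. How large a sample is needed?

98

Unadjusted: n₀ = 1.960² × 0.35 × 0.65 / 0.075² ≈ 155.37, so n₀ = 156.
Finite population correction with N = 259: n = n₀ / (1 + (n₀−1)/N) = 156 / (1 + 155/259) = 156 / 1.5985 ≈ 97.59.
Rounding up, n = 98.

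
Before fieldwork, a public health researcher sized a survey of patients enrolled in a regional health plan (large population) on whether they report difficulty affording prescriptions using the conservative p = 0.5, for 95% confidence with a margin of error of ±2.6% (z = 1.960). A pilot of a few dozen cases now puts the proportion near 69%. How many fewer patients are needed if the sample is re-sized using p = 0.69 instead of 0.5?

205

Conservative (p = 0.5): n = 1.960² × 0.25 / 0.026² ≈ 1420.71 → 1421.
Using p = 0.69: p(1−p) = 0.2139, so n = 1.960² × 0.2139 / 0.026² ≈ 1215.56 → 1216.
Reduction: 1421 − 1216 = 205.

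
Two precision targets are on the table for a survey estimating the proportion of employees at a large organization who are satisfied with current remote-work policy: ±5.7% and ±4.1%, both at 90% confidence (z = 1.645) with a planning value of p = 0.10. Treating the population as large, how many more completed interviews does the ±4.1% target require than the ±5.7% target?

70

At ±5.7%: n = 1.645² × 0.0900 / 0.057² ≈ 74.96 → 75.
At ±4.1%: n = 1.645² × 0.0900 / 0.041² ≈ 144.88 → 145.
Additional respondents: 145 − 75 = 70.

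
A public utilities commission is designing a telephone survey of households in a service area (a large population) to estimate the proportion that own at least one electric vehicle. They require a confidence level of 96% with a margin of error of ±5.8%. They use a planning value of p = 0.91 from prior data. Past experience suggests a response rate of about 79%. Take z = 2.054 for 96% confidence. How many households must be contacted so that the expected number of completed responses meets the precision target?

131

Completed interviews needed: n₀ = 2.054² × 0.0819 / 0.058² ≈ 102.71 → 103.
At a 79% response rate, contacts needed = 103 / 0.79 ≈ 130.38 → 131.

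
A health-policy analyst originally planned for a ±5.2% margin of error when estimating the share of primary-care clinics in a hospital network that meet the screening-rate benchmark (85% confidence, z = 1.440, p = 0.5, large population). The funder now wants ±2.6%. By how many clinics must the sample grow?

At ±5.2%: n = 1.440² × 0.2500 / 0.052² ≈ 191.72 → 192.
At ±2.6%: n = 1.440² × 0.2500 / 0.026² ≈ 766.86 → 767.
Additional respondents: 767 − 192 = 575.

575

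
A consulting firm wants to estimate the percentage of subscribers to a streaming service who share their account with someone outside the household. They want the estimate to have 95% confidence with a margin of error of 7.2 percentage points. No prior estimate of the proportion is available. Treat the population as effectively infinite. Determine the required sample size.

For 95% confidence, z = 1.960.
With no prior estimate, use p = 0.5, giving p(1−p) = 0.25.
n = z²·p(1−p)/E² = 1.960² × 0.2500 / 0.072² = 3.8416 × 0.2500 / 0.005184 ≈ 185.26.
Rounding up gives n = 186.

186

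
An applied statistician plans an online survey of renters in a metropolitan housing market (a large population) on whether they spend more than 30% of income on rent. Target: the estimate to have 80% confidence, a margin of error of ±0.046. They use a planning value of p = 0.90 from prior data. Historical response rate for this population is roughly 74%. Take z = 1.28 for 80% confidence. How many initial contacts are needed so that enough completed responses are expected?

95

Completed interviews needed: n₀ = 1.28² × 0.0900 / 0.046² ≈ 69.69 → 70.
At a 74% response rate, contacts needed = 70 / 0.74 ≈ 94.59 → 95.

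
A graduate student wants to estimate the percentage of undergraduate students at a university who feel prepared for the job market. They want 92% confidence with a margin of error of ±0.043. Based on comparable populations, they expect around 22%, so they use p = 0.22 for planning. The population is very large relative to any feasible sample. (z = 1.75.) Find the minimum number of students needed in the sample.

285

With p = 0.22, p(1−p) = 0.1716.
n = z²·p(1−p)/E² = 1.75² × 0.1716 / 0.043² = 3.0625 × 0.1716 / 0.001849 ≈ 284.22.
Rounding up gives n = 285.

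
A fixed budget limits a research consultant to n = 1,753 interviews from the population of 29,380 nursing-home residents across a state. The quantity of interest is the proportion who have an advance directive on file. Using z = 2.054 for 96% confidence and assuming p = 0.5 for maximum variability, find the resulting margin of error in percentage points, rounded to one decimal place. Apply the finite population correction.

Finite-population factor: (N−n)/(N−1) = (29380−1753)/(29380−1) = 0.9404.
SE(p̂) = √[p(1−p)/n · (N−n)/(N−1)] = √[0.2500/1753 × 0.9404] = 0.01158.
E = z × SE = 2.054 × 0.01158 = 0.02379 ≈ 2.4 percentage points.

2.4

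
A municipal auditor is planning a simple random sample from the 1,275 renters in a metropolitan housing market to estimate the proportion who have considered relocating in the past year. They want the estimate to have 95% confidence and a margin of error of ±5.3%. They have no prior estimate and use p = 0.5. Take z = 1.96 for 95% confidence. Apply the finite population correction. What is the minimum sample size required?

Unadjusted: n₀ = 1.96² × 0.50 × 0.50 / 0.053² ≈ 341.90, so n₀ = 342.
Finite population correction with N = 1,275: n = n₀ / (1 + (n₀−1)/N) = 342 / (1 + 341/1275) = 342 / 1.2675 ≈ 269.83.
Rounding up, n = 270.

270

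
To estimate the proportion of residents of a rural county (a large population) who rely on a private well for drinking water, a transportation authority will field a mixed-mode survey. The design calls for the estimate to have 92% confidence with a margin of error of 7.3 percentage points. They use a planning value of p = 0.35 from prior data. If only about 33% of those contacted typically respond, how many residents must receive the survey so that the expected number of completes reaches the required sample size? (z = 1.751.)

Completed interviews needed: n₀ = 1.751² × 0.2275 / 0.073² ≈ 130.89 → 131.
At a 33% response rate, contacts needed = 131 / 0.33 ≈ 396.97 → 397.

397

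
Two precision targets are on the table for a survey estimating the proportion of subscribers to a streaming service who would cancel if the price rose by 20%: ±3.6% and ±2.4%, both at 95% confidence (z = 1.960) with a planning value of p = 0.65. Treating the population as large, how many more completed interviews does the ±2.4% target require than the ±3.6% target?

843

At ±3.6%: n = 1.960² × 0.2275 / 0.036² ≈ 674.35 → 675.
At ±2.4%: n = 1.960² × 0.2275 / 0.024² ≈ 1517.30 → 1518.
Additional respondents: 1518 − 675 = 843.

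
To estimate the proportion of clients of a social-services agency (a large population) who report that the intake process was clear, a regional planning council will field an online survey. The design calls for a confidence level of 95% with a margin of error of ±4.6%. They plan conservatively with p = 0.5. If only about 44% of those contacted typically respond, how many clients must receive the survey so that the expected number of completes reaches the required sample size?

For 95% confidence, z = 1.960.
Completed interviews needed: n₀ = 1.960² × 0.2500 / 0.046² ≈ 453.88 → 454.
At a 44% response rate, contacts needed = 454 / 0.44 ≈ 1031.82 → 1032.

1032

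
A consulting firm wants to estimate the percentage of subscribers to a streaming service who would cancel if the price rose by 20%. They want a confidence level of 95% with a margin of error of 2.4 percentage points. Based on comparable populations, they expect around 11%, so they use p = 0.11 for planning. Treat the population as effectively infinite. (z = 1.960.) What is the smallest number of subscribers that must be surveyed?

653

With p = 0.11, p(1−p) = 0.0979.
n = z²·p(1−p)/E² = 1.960² × 0.0979 / 0.024² = 3.8416 × 0.0979 / 0.000576 ≈ 652.94.
Rounding up gives n = 653.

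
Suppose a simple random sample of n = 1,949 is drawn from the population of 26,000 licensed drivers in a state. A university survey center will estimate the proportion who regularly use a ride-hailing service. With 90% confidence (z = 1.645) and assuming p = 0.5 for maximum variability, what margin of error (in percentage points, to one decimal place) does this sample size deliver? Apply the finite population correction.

1.8

Finite-population factor: (N−n)/(N−1) = (26000−1949)/(26000−1) = 0.9251.
SE(p̂) = √[p(1−p)/n · (N−n)/(N−1)] = √[0.2500/1949 × 0.9251] = 0.01089.
E = z × SE = 1.645 × 0.01089 = 0.01792 ≈ 1.8 percentage points.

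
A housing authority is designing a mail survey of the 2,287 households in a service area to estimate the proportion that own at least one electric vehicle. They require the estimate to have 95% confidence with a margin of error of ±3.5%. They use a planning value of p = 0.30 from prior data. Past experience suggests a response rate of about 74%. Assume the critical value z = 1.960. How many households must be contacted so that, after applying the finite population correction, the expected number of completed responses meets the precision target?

Completed interviews needed (unadjusted): n₀ = 1.960² × 0.2100 / 0.035² ≈ 658.56 → 659.
FPC for N = 2,287: n = 659 / (1 + 658/2287) = 659 / 1.2877 ≈ 511.76 → 512.
At a 74% response rate, contacts needed = 512 / 0.74 ≈ 691.89 → 692.

692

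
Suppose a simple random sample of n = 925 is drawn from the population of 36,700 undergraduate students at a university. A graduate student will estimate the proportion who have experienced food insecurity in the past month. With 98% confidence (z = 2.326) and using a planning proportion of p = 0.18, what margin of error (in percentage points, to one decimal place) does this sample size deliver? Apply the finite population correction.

2.9

Finite-population factor: (N−n)/(N−1) = (36700−925)/(36700−1) = 0.9748.
SE(p̂) = √[p(1−p)/n · (N−n)/(N−1)] = √[0.1476/925 × 0.9748] = 0.01247.
E = z × SE = 2.326 × 0.01247 = 0.02901 ≈ 2.9 percentage points.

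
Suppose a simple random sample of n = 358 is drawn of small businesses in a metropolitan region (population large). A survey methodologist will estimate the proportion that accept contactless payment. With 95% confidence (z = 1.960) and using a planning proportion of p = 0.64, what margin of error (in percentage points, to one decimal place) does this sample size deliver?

SE(p̂) = √[p(1−p)/n] = √[0.2304/358] = 0.02537.
E = z × SE = 1.960 × 0.02537 = 0.04972, or 5.0 percentage points.

5.0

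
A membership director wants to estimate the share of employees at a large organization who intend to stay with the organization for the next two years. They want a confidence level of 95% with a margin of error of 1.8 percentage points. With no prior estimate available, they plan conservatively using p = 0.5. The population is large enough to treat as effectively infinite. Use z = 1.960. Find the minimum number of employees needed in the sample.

With p = 0.5, p(1−p) = 0.25.
n = z²·p(1−p)/E² = 1.960² × 0.2500 / 0.018² = 3.8416 × 0.2500 / 0.000324 ≈ 2964.20.
Rounding up gives n = 2965.

2965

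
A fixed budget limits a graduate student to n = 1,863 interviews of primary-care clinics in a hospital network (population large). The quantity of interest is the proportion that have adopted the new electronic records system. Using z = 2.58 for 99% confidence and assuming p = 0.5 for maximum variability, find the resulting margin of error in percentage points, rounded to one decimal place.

3.0

SE(p̂) = √[p(1−p)/n] = √[0.2500/1863] = 0.01158.
E = z × SE = 2.58 × 0.01158 = 0.02989, or 3.0 percentage points.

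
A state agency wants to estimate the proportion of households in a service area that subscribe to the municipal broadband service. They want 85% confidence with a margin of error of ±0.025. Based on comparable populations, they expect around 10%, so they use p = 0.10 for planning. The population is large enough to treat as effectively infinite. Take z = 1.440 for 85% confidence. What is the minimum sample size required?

With p = 0.10, p(1−p) = 0.0900.
n = z²·p(1−p)/E² = 1.440² × 0.0900 / 0.025² = 2.0736 × 0.0900 / 0.000625 ≈ 298.60.
Rounding up gives n = 299.

299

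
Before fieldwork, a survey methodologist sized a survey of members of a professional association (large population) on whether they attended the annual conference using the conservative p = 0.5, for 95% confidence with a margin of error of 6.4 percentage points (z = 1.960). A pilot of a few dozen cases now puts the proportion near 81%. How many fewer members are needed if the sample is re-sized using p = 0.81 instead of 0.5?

90

Conservative (p = 0.5): n = 1.960² × 0.25 / 0.064² ≈ 234.47 → 235.
Using p = 0.81: p(1−p) = 0.1539, so n = 1.960² × 0.1539 / 0.064² ≈ 144.34 → 145.
Reduction: 235 − 145 = 90.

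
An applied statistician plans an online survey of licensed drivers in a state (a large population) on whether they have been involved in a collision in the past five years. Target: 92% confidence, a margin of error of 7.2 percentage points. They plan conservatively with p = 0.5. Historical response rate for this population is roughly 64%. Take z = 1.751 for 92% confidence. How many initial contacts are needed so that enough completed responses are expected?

Completed interviews needed: n₀ = 1.751² × 0.2500 / 0.072² ≈ 147.86 → 148.
At a 64% response rate, contacts needed = 148 / 0.64 ≈ 231.25 → 232.

232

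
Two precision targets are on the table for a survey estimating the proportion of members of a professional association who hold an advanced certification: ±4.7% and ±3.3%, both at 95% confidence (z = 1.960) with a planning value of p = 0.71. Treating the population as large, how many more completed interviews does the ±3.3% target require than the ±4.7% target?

At ±4.7%: n = 1.960² × 0.2059 / 0.047² ≈ 358.07 → 359.
At ±3.3%: n = 1.960² × 0.2059 / 0.033² ≈ 726.34 → 727.
Additional respondents: 727 − 359 = 368.

368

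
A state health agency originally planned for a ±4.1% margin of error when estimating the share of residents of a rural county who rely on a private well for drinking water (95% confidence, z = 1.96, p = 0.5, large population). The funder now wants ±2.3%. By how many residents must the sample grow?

At ±4.1%: n = 1.96² × 0.2500 / 0.041² ≈ 571.33 → 572.
At ±2.3%: n = 1.96² × 0.2500 / 0.023² ≈ 1815.50 → 1816.
Additional respondents: 1816 − 572 = 1244.

1244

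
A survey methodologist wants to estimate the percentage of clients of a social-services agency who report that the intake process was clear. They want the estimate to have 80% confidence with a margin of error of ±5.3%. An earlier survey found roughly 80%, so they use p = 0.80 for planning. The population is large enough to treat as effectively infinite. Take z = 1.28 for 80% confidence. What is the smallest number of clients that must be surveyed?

With p = 0.80, p(1−p) = 0.1600.
n = z²·p(1−p)/E² = 1.28² × 0.1600 / 0.053² = 1.6384 × 0.1600 / 0.002809 ≈ 93.32.
Rounding up gives n = 94.

94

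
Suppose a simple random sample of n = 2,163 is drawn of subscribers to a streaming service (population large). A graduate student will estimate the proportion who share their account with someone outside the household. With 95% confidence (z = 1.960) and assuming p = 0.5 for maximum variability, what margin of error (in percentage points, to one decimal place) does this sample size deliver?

SE(p̂) = √[p(1−p)/n] = √[0.2500/2163] = 0.01075.
E = z × SE = 1.960 × 0.01075 = 0.02107, or 2.1 percentage points.

2.1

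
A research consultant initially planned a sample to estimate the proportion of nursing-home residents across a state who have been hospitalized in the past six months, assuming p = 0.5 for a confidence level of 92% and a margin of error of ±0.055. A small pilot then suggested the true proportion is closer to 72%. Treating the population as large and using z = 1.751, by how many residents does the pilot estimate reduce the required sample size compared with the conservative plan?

Conservative (p = 0.5): n = 1.751² × 0.25 / 0.055² ≈ 253.39 → 254.
Using p = 0.72: p(1−p) = 0.2016, so n = 1.751² × 0.2016 / 0.055² ≈ 204.33 → 205.
Reduction: 254 − 205 = 49.

49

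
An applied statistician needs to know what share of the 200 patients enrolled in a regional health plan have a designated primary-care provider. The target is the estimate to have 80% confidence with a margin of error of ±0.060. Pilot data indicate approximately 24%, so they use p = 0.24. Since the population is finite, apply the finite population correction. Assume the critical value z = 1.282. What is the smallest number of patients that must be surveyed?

Unadjusted: n₀ = 1.282² × 0.24 × 0.76 / 0.060² ≈ 83.27, so n₀ = 84.
Finite population correction with N = 200: n = n₀ / (1 + (n₀−1)/N) = 84 / (1 + 83/200) = 84 / 1.4150 ≈ 59.36.
Rounding up, n = 60.

60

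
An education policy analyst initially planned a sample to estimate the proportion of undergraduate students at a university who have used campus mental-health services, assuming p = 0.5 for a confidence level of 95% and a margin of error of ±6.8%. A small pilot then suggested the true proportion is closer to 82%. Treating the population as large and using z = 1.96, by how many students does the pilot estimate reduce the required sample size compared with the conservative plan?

85

Conservative (p = 0.5): n = 1.96² × 0.25 / 0.068² ≈ 207.70 → 208.
Using p = 0.82: p(1−p) = 0.1476, so n = 1.96² × 0.1476 / 0.068² ≈ 122.63 → 123.
Reduction: 208 − 123 = 85.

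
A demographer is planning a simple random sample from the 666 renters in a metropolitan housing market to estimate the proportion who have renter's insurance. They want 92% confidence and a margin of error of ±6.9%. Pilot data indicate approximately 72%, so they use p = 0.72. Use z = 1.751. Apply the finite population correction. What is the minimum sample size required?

109

Unadjusted: n₀ = 1.751² × 0.72 × 0.28 / 0.069² ≈ 129.83, so n₀ = 130.
Finite population correction with N = 666: n = n₀ / (1 + (n₀−1)/N) = 130 / (1 + 129/666) = 130 / 1.1937 ≈ 108.91.
Rounding up, n = 109.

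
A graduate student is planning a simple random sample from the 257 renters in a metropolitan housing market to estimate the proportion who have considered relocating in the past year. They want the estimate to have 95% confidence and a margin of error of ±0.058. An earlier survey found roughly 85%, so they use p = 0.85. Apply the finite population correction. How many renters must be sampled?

For 95% confidence, z = 1.960.
Unadjusted: n₀ = 1.960² × 0.85 × 0.15 / 0.058² ≈ 145.60, so n₀ = 146.
Finite population correction with N = 257: n = n₀ / (1 + (n₀−1)/N) = 146 / (1 + 145/257) = 146 / 1.5642 ≈ 93.34.
Rounding up, n = 94.

94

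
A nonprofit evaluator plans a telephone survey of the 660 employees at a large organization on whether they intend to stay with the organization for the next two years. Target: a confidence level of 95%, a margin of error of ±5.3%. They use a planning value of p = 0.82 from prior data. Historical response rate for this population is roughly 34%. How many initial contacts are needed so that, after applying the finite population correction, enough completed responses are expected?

456

For 95% confidence, z = 1.96.
Completed interviews needed (unadjusted): n₀ = 1.96² × 0.1476 / 0.053² ≈ 201.86 → 202.
FPC for N = 660: n = 202 / (1 + 201/660) = 202 / 1.3045 ≈ 154.84 → 155.
At a 34% response rate, contacts needed = 155 / 0.34 ≈ 455.88 → 456.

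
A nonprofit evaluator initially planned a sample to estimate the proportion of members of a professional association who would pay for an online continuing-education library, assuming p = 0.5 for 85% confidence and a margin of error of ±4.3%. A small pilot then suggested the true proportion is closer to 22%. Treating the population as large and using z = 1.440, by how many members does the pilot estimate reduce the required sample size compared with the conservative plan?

88

Conservative (p = 0.5): n = 1.440² × 0.25 / 0.043² ≈ 280.37 → 281.
Using p = 0.22: p(1−p) = 0.1716, so n = 1.440² × 0.1716 / 0.043² ≈ 192.44 → 193.
Reduction: 281 − 193 = 88.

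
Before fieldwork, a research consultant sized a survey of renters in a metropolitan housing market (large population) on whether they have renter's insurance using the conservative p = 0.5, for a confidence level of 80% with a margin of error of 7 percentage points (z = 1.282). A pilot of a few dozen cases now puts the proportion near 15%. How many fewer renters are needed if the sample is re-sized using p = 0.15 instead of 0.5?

Conservative (p = 0.5): n = 1.282² × 0.25 / 0.070² ≈ 83.85 → 84.
Using p = 0.15: p(1−p) = 0.1275, so n = 1.282² × 0.1275 / 0.070² ≈ 42.77 → 43.
Reduction: 84 − 43 = 41.

41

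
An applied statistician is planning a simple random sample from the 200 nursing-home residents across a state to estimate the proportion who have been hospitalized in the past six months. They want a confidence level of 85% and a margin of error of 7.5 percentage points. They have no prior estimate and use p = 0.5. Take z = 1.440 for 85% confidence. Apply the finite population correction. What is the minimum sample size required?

Unadjusted: n₀ = 1.440² × 0.50 × 0.50 / 0.075² ≈ 92.16, so n₀ = 93.
Finite population correction with N = 200: n = n₀ / (1 + (n₀−1)/N) = 93 / (1 + 92/200) = 93 / 1.4600 ≈ 63.70.
Rounding up, n = 64.

64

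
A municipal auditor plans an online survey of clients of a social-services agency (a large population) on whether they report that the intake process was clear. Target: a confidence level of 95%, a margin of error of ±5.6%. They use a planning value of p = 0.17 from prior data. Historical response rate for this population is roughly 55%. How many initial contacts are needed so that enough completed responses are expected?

For 95% confidence, z = 1.960.
Completed interviews needed: n₀ = 1.960² × 0.1411 / 0.056² ≈ 172.85 → 173.
At a 55% response rate, contacts needed = 173 / 0.55 ≈ 314.55 → 315.

315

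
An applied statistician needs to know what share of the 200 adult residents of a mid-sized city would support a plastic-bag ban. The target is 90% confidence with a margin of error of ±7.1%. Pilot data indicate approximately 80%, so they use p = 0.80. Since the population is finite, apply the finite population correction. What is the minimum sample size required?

For 90% confidence, z = 1.64.
Unadjusted: n₀ = 1.64² × 0.80 × 0.20 / 0.071² ≈ 85.37, so n₀ = 86.
Finite population correction with N = 200: n = n₀ / (1 + (n₀−1)/N) = 86 / (1 + 85/200) = 86 / 1.4250 ≈ 60.35.
Rounding up, n = 61.

61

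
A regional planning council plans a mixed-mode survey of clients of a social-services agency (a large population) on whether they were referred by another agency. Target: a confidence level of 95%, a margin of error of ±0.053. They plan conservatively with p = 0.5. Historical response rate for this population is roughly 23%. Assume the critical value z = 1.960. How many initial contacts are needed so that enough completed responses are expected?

Completed interviews needed: n₀ = 1.960² × 0.2500 / 0.053² ≈ 341.90 → 342.
At a 23% response rate, contacts needed = 342 / 0.23 ≈ 1486.96 → 1487.

1487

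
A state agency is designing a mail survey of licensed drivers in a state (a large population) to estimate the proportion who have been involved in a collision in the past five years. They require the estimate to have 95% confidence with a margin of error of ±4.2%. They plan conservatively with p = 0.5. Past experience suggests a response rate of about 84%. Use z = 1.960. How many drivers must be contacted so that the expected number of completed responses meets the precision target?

Completed interviews needed: n₀ = 1.960² × 0.2500 / 0.042² ≈ 544.44 → 545.
At an 84% response rate, contacts needed = 545 / 0.84 ≈ 648.81 → 649.

649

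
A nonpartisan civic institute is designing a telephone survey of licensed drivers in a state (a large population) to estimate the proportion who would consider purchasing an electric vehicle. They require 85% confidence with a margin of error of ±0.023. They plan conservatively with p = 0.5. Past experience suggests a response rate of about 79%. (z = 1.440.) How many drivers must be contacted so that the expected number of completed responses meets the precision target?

Completed interviews needed: n₀ = 1.440² × 0.2500 / 0.023² ≈ 979.96 → 980.
At a 79% response rate, contacts needed = 980 / 0.79 ≈ 1240.51 → 1241.

1241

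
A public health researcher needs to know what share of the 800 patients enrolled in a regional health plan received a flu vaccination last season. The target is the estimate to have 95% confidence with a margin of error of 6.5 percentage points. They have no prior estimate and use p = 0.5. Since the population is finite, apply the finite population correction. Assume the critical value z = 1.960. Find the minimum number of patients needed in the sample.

178

Unadjusted: n₀ = 1.960² × 0.50 × 0.50 / 0.065² ≈ 227.31, so n₀ = 228.
Finite population correction with N = 800: n = n₀ / (1 + (n₀−1)/N) = 228 / (1 + 227/800) = 228 / 1.2837 ≈ 177.60.
Rounding up, n = 178.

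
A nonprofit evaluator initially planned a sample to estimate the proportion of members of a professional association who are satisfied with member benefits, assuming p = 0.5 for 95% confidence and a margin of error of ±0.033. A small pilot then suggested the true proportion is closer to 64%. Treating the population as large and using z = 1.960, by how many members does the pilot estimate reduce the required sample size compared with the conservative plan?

Conservative (p = 0.5): n = 1.960² × 0.25 / 0.033² ≈ 881.91 → 882.
Using p = 0.64: p(1−p) = 0.2304, so n = 1.960² × 0.2304 / 0.033² ≈ 812.77 → 813.
Reduction: 882 − 813 = 69.

69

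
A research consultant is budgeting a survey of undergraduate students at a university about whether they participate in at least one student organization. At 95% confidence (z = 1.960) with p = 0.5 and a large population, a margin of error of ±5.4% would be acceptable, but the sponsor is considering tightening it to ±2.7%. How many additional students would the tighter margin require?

988

At ±5.4%: n = 1.960² × 0.2500 / 0.054² ≈ 329.36 → 330.
At ±2.7%: n = 1.960² × 0.2500 / 0.027² ≈ 1317.42 → 1318.
Additional respondents: 1318 − 330 = 988.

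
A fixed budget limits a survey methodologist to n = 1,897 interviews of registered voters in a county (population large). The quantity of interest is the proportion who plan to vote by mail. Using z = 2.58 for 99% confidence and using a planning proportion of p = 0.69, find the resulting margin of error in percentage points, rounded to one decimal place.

2.7

SE(p̂) = √[p(1−p)/n] = √[0.2139/1897] = 0.01062.
E = z × SE = 2.58 × 0.01062 = 0.02740, or 2.7 percentage points.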